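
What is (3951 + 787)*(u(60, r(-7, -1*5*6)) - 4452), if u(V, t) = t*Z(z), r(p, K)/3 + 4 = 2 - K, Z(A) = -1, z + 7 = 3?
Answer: -21491568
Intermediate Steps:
z = -4 (z = -7 + 3 = -4)
r(p, K) = -6 - 3*K (r(p, K) = -12 + 3*(2 - K) = -12 + (6 - 3*K) = -6 - 3*K)
u(V, t) = -t (u(V, t) = t*(-1) = -t)
(3951 + 787)*(u(60, r(-7, -1*5*6)) - 4452) = (3951 + 787)*(-(-6 - 3*(-1*5)*6) - 4452) = 4738*(-(-6 - (-15)*6) - 4452) = 4738*(-(-6 - 3*(-30)) - 4452) = 4738*(-(-6 + 90) - 4452) = 4738*(-1*84 - 4452) = 4738*(-84 - 4452) = 4738*(-4536) = -21491568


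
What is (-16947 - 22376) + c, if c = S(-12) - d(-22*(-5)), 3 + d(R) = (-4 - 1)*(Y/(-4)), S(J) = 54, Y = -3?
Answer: -157049/4 ≈ -39262.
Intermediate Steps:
d(R) = -27/4 (d(R) = -3 + (-4 - 1)*(-3/(-4)) = -3 - (-15)*(-1)/4 = -3 - 5*3/4 = -3 - 15/4 = -27/4)
c = 243/4 (c = 54 - 1*(-27/4) = 54 + 27/4 = 243/4 ≈ 60.750)
(-16947 - 22376) + c = (-16947 - 22376) + 243/4 = -39323 + 243/4 = -157049/4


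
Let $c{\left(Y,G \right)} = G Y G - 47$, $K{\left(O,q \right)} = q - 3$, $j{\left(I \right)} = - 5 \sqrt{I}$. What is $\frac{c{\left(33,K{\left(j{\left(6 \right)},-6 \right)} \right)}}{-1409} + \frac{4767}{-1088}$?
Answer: $- \frac{9573791}{1532992} \approx -6.2452$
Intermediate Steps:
$K{\left(O,q \right)} = -3 + q$
$c{\left(Y,G \right)} = -47 + Y G^{2}$ ($c{\left(Y,G \right)} = Y G^{2} - 47 = -47 + Y G^{2}$)
$\frac{c{\left(33,K{\left(j{\left(6 \right)},-6 \right)} \right)}}{-1409} + \frac{4767}{-1088} = \frac{-47 + 33 \left(-3 - 6\right)^{2}}{-1409} + \frac{4767}{-1088} = \left(-47 + 33 \left(-9\right)^{2}\right) \left(- \frac{1}{1409}\right) + 4767 \left(- \frac{1}{1088}\right) = \left(-47 + 33 \cdot 81\right) \left(- \frac{1}{1409}\right) - \frac{4767}{1088} = \left(-47 + 2673\right) \left(- \frac{1}{1409}\right) - \frac{4767}{1088} = 2626 \left(- \frac{1}{1409}\right) - \frac{4767}{1088} = - \frac{2626}{1409} - \frac{4767}{1088} = - \frac{9573791}{1532992}$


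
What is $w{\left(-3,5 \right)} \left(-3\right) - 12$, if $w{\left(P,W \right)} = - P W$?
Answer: $-57$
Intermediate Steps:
$w{\left(P,W \right)} = - P W$
$w{\left(-3,5 \right)} \left(-3\right) - 12 = \left(-1\right) \left(-3\right) 5 \left(-3\right) - 12 = 15 \left(-3\right) - 12 = -45 - 12 = -57$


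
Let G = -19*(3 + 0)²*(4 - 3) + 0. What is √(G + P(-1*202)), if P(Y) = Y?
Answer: I*√373 ≈ 19.313*I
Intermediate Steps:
G = -171 (G = -19*3² + 0 = -171 + 0 = -171)
√(G + P(-1*202)) = √(-171 - 1*202) = √(-171 - 202) = √(-373) = I*√373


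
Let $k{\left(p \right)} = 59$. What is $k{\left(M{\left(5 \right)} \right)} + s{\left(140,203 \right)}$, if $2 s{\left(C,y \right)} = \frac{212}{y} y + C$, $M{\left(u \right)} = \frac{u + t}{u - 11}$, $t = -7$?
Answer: $235$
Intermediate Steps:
$M{\left(u \right)} = \frac{-7 + u}{-11 + u}$ ($M{\left(u \right)} = \frac{u - 7}{u - 11} = \frac{-7 + u}{-11 + u}$)
$s{\left(C,y \right)} = 106 + \frac{C}{2}$ ($s{\left(C,y \right)} = \frac{\frac{212}{y} y + C}{2} = \frac{212 + C}{2} = 106 + \frac{C}{2}$)
$k{\left(M{\left(5 \right)} \right)} + s{\left(140,203 \right)} = 59 + \left(106 + \frac{1}{2} \cdot 140\right) = 59 + \left(106 + 70\right) = 59 + 176 = 235$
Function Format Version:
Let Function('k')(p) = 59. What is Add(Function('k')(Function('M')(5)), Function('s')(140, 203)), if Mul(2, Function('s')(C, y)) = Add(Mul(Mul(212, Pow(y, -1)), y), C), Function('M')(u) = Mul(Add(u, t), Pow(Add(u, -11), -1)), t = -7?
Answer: 235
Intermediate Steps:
Function('M')(u) = Mul(Pow(Add(-11, u), -1), Add(-7, u)) (Function('M')(u) = Mul(Add(u, -7), Pow(Add(u, -11), -1)) = Mul(Add(-7, u), Pow(Add(-11, u), -1)) = Mul(Pow(Add(-11, u), -1), Add(-7, u)))
Function('s')(C, y) = Add(106, Mul(Rational(1, 2), C)) (Function('s')(C, y) = Mul(Rational(1, 2), Add(Mul(Mul(212, Pow(y, -1)), y), C)) = Mul(Rational(1, 2), Add(212, C)) = Add(106, Mul(Rational(1, 2), C)))
Add(Function('k')(Function('M')(5)), Function('s')(140, 203)) = Add(59, Add(106, Mul(Rational(1, 2), 140))) = Add(59, Add(106, 70)) = Add(59, 176) = 235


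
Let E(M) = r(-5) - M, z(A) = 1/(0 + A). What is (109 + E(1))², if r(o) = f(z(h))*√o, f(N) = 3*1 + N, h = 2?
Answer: 46411/4 + 756*I*√5 ≈ 11603.0 + 1690.5*I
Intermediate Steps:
z(A) = 1/A
f(N) = 3 + N
r(o) = 7*√o/2 (r(o) = (3 + 1/2)*√o = (3 + ½)*√o = 7*√o/2)
E(M) = -M + 7*I*√5/2 (E(M) = 7*√(-5)/2 - M = 7*(I*√5)/2 - M = 7*I*√5/2 - M = -M + 7*I*√5/2)
(109 + E(1))² = (109 + (-1*1 + 7*I*√5/2))² = (109 + (-1 + 7*I*√5/2))² = (108 + 7*I*√5/2)²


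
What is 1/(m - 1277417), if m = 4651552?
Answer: 1/3374135 ≈ 2.9637e-7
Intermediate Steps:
1/(m - 1277417) = 1/(4651552 - 1277417) = 1/3374135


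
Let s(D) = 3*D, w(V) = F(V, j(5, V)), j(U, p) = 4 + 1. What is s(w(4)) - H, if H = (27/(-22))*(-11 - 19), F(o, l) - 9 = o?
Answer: 24/11 ≈ 2.1818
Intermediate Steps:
j(U, p) = 5
F(o, l) = 9 + o
w(V) = 9 + V
H = 405/11 (H = (27*(-1/22))*(-30) = -27/22*(-30) = 405/11 ≈ 36.818)
s(w(4)) - H = 3*(9 + 4) - 1*405/11 = 3*13 - 405/11 = 39 - 405/11 = 24/11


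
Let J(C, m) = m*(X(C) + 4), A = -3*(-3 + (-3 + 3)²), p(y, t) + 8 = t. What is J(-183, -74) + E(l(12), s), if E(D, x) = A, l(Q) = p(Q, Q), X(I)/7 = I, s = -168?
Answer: 94507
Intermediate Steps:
X(I) = 7*I
p(y, t) = -8 + t
l(Q) = -8 + Q
A = 9 (A = -3*(-3 + 0²) = -3*(-3 + 0) = -3*(-3) = 9)
J(C, m) = m*(4 + 7*C) (J(C, m) = m*(7*C + 4) = m*(4 + 7*C))
E(D, x) = 9
J(-183, -74) + E(l(12), s) = -74*(4 + 7*(-183)) + 9 = -74*(4 - 1281) + 9 = -74*(-1277) + 9 = 94498 + 9 = 94507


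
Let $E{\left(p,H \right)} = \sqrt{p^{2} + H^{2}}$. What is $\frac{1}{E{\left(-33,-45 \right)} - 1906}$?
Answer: $- \frac{953}{1814861} - \frac{3 \sqrt{346}}{3629722} \approx -0.00054048$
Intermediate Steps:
$E{\left(p,H \right)} = \sqrt{H^{2} + p^{2}}$
$\frac{1}{E{\left(-33,-45 \right)} - 1906} = \frac{1}{\sqrt{\left(-45\right)^{2} + \left(-33\right)^{2}} - 1906} = \frac{1}{\sqrt{2025 + 1089} - 1906} = \frac{1}{\sqrt{3114} - 1906} = \frac{1}{3 \sqrt{346} - 1906} = \frac{1}{-1906 + 3 \sqrt{346}}$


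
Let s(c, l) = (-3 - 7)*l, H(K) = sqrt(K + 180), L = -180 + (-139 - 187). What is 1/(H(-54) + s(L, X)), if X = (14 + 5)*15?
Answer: -475/1353729 - sqrt(14)/2707458 ≈ -0.00035226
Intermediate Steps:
L = -506 (L = -180 - 326 = -506)
H(K) = sqrt(180 + K)
X = 285 (X = 19*15 = 285)
s(c, l) = -10*l
1/(H(-54) + s(L, X)) = 1/(sqrt(180 - 54) - 10*285) = 1/(sqrt(126) - 2850) = 1/(3*sqrt(14) - 2850) = 1/(-2850 + 3*sqrt(14))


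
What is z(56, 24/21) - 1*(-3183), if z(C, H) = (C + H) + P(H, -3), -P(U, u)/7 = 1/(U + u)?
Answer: 295196/91 ≈ 3243.9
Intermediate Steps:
P(U, u) = -7/(U + u)
z(C, H) = C + H - 7/(-3 + H) (z(C, H) = (C + H) - 7/(H - 3) = (C + H) - 7/(-3 + H) = C + H - 7/(-3 + H))
z(56, 24/21) - 1*(-3183) = (-7 + (-3 + 24/21)*(56 + 24/21))/(-3 + 24/21) - 1*(-3183) = (-7 + (-3 + 24*(1/21))*(56 + 24*(1/21)))/(-3 + 24*(1/21)) + 3183 = (-7 + (-3 + 8/7)*(56 + 8/7))/(-3 + 8/7) + 3183 = (-7 - 13/7*400/7)/(-13/7) + 3183 = -7*(-7 - 5200/49)/13 + 3183 = -7/13*(-5543/49) + 3183 = 5543/91 + 3183 = 295196/91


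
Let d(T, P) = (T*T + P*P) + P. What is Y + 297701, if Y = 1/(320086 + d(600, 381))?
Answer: 245790281229/825628 ≈ 2.9770e+5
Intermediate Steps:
d(T, P) = P + P**2 + T**2 (d(T, P) = (T**2 + P**2) + P = (P**2 + T**2) + P = P + P**2 + T**2)
Y = 1/825628 (Y = 1/(320086 + (381 + 381**2 + 600**2)) = 1/(320086 + (381 + 145161 + 360000)) = 1/(320086 + 505542) = 1/825628 ≈ 1.2112e-6)
Y + 297701 = 1/825628 + 297701 = 245790281229/825628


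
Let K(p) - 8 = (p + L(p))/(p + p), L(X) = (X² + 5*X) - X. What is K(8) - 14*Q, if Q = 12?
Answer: -307/2 ≈ -153.50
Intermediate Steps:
L(X) = X² + 4*X
K(p) = 8 + (p + p*(4 + p))/(2*p) (K(p) = 8 + (p + p*(4 + p))/(p + p) = 8 + (p + p*(4 + p))/((2*p)) = 8 + (p + p*(4 + p))*(1/(2*p)) = 8 + (p + p*(4 + p))/(2*p))
K(8) - 14*Q = (21/2 + (½)*8) - 14*12 = (21/2 + 4) - 168 = 29/2 - 168 = -307/2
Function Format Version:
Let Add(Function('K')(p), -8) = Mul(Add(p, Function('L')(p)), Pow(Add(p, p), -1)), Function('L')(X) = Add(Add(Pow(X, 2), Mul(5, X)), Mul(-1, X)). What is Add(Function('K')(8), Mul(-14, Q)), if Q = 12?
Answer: Rational(-307, 2) ≈ -153.50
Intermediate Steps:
Function('L')(X) = Add(Pow(X, 2), Mul(4, X))
Function('K')(p) = Add(8, Mul(Rational(1, 2), Pow(p, -1), Add(p, Mul(p, Add(4, p))))) (Function('K')(p) = Add(8, Mul(Add(p, Mul(p, Add(4, p))), Pow(Add(p, p), -1))) = Add(8, Mul(Add(p, Mul(p, Add(4, p))), Pow(Mul(2, p), -1))) = Add(8, Mul(Add(p, Mul(p, Add(4, p))), Mul(Rational(1, 2), Pow(p, -1)))) = Add(8, Mul(Rational(1, 2), Pow(p, -1), Add(p, Mul(p, Add(4, p))))))
Add(Function('K')(8), Mul(-14, Q)) = Add(Add(Rational(21, 2), Mul(Rational(1, 2), 8)), Mul(-14, 12)) = Add(Add(Rational(21, 2), 4), -168) = Add(Rational(29, 2), -168) = Rational(-307, 2)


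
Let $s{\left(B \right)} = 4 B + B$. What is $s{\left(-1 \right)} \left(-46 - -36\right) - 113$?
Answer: $-63$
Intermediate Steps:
$s{\left(B \right)} = 5 B$
$s{\left(-1 \right)} \left(-46 - -36\right) - 113 = 5 \left(-1\right) \left(-46 - -36\right) - 113 = - 5 \left(-46 + 36\right) - 113 = \left(-5\right) \left(-10\right) - 113 = 50 - 113 = -63$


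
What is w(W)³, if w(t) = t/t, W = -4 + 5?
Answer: 1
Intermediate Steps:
W = 1
w(t) = 1
w(W)³ = 1³ = 1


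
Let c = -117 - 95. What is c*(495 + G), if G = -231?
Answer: -55968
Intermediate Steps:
c = -212
c*(495 + G) = -212*(495 - 231) = -212*264 = -55968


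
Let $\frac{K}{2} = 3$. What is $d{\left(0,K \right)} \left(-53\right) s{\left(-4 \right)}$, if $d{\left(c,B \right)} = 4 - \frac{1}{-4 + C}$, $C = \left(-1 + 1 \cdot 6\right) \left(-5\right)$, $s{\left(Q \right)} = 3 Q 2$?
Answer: $\frac{148824}{29} \approx 5131.9$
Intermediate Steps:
$K = 6$ ($K = 2 \cdot 3 = 6$)
$s{\left(Q \right)} = 6 Q$
$C = -25$ ($C = \left(-1 + 6\right) \left(-5\right) = 5 \left(-5\right) = -25$)
$d{\left(c,B \right)} = \frac{117}{29}$ ($d{\left(c,B \right)} = 4 - \frac{1}{-4 - 25} = 4 - \frac{1}{-29} = 4 - - \frac{1}{29} = 4 + \frac{1}{29} = \frac{117}{29}$)
$d{\left(0,K \right)} \left(-53\right) s{\left(-4 \right)} = \frac{117}{29} \left(-53\right) 6 \left(-4\right) = \left(- \frac{6201}{29}\right) \left(-24\right) = \frac{148824}{29}$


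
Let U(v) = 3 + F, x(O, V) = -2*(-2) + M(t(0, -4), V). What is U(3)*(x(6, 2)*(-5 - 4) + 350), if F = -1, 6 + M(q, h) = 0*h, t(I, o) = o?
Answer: 736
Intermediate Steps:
M(q, h) = -6 (M(q, h) = -6 + 0*h = -6 + 0 = -6)
x(O, V) = -2 (x(O, V) = -2*(-2) - 6 = 4 - 6 = -2)
U(v) = 2 (U(v) = 3 - 1 = 2)
U(3)*(x(6, 2)*(-5 - 4) + 350) = 2*(-2*(-5 - 4) + 350) = 2*(-2*(-9) + 350) = 2*(18 + 350) = 2*368 = 736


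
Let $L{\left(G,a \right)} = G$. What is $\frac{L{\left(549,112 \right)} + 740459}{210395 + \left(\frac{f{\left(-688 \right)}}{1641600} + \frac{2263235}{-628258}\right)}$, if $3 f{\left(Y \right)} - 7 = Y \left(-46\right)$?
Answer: $\frac{229271209617438720}{65096047134614699} \approx 3.522$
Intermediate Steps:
$f{\left(Y \right)} = \frac{7}{3} - \frac{46 Y}{3}$ ($f{\left(Y \right)} = \frac{7}{3} + \frac{Y \left(-46\right)}{3} = \frac{7}{3} + \frac{\left(-46\right) Y}{3} = \frac{7}{3} - \frac{46 Y}{3}$)
$\frac{L{\left(549,112 \right)} + 740459}{210395 + \left(\frac{f{\left(-688 \right)}}{1641600} + \frac{2263235}{-628258}\right)} = \frac{549 + 740459}{210395 + \left(\frac{\frac{7}{3} - - \frac{31648}{3}}{1641600} + \frac{2263235}{-628258}\right)} = \frac{741008}{210395 + \left(\left(\frac{7}{3} + \frac{31648}{3}\right) \frac{1}{1641600} + 2263235 \left(- \frac{1}{628258}\right)\right)} = \frac{741008}{210395 + \left(\frac{31655}{3} \cdot \frac{1}{1641600} - \frac{2263235}{628258}\right)} = \frac{741008}{210395 + \left(\frac{6331}{984960} - \frac{2263235}{628258}\right)} = \frac{741008}{210395 - \frac{1112609222101}{309404499840}} = \frac{741008}{\frac{65096047134614699}{309404499840}} = 741008 \cdot \frac{309404499840}{65096047134614699} = \frac{229271209617438720}{65096047134614699}$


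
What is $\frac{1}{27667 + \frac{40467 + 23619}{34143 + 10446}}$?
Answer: $\frac{14863}{411235983} \approx 3.6142 \cdot 10^{-5}$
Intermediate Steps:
$\frac{1}{27667 + \frac{40467 + 23619}{34143 + 10446}} = \frac{1}{27667 + \frac{64086}{44589}} = \frac{1}{27667 + 64086 \cdot \frac{1}{44589}} = \frac{1}{27667 + \frac{21362}{14863}} = \frac{1}{\frac{411235983}{14863}} = \frac{14863}{411235983}$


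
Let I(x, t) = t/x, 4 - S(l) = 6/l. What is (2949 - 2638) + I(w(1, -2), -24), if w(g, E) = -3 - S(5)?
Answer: 9139/29 ≈ 315.14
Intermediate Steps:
S(l) = 4 - 6/l
w(g, E) = -29/5 (w(g, E) = -3 - (4 - 6/5) = -3 - 1*14/5 = -3 - 14/5 = -29/5)
(2949 - 2638) + I(w(1, -2), -24) = (2949 - 2638) - 24/(-29/5) = 311 - 24*(-5/29) = 311 + 120/29 = 9139/29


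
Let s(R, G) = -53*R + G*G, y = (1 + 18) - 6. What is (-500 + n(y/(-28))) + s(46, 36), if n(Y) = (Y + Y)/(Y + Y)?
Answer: -1641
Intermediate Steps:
y = 13 (y = 19 - 6 = 13)
s(R, G) = G² - 53*R (s(R, G) = -53*R + G² = G² - 53*R)
n(Y) = 1 (n(Y) = (2*Y)/((2*Y)) = (2*Y)*(1/(2*Y)) = 1)
(-500 + n(y/(-28))) + s(46, 36) = (-500 + 1) + (36² - 53*46) = -499 + (1296 - 2438) = -499 - 1142 = -1641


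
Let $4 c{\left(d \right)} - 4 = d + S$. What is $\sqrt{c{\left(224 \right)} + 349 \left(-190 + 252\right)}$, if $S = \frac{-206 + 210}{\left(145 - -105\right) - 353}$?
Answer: $\frac{2 \sqrt{57540538}}{103} \approx 147.29$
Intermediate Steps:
$S = - \frac{4}{103}$ ($S = \frac{4}{\left(145 + 105\right) - 353} = \frac{4}{250 - 353} = \frac{4}{-103} = 4 \left(- \frac{1}{103}\right) = - \frac{4}{103} \approx -0.038835$)
$c{\left(d \right)} = \frac{102}{103} + \frac{d}{4}$ ($c{\left(d \right)} = 1 + \frac{d - \frac{4}{103}}{4} = 1 + \frac{- \frac{4}{103} + d}{4} = 1 + \left(- \frac{1}{103} + \frac{d}{4}\right) = \frac{102}{103} + \frac{d}{4}$)
$\sqrt{c{\left(224 \right)} + 349 \left(-190 + 252\right)} = \sqrt{\left(\frac{102}{103} + \frac{1}{4} \cdot 224\right) + 349 \left(-190 + 252\right)} = \sqrt{\left(\frac{102}{103} + 56\right) + 349 \cdot 62} = \sqrt{\frac{5870}{103} + 21638} = \sqrt{\frac{2234584}{103}} = \frac{2 \sqrt{57540538}}{103}$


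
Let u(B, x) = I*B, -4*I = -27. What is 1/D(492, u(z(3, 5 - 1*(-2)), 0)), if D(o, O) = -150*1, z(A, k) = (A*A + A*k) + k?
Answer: -1/150 ≈ -0.0066667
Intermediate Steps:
I = 27/4 (I = -1/4*(-27) = 27/4 ≈ 6.7500)
z(A, k) = k + A**2 + A*k (z(A, k) = (A**2 + A*k) + k = k + A**2 + A*k)
u(B, x) = 27*B/4
D(o, O) = -150
1/D(492, u(z(3, 5 - 1*(-2)), 0)) = 1/(-150) = -1/150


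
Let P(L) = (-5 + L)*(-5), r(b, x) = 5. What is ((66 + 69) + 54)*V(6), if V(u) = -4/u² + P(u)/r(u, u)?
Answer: -210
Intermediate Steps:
P(L) = 25 - 5*L
V(u) = 5 - u - 4/u² (V(u) = -4/u² + (25 - 5*u)/5 = -4/u² + (25 - 5*u)*(⅕) = -4/u² + (5 - u) = 5 - u - 4/u²)
((66 + 69) + 54)*V(6) = ((66 + 69) + 54)*(5 - 1*6 - 4/6²) = (135 + 54)*(5 - 6 - 4*1/36) = 189*(5 - 6 - ⅑) = 189*(-10/9) = -210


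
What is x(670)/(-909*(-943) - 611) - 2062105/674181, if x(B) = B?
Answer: -882948975605/288743632128 ≈ -3.0579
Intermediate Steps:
x(670)/(-909*(-943) - 611) - 2062105/674181 = 670/(-909*(-943) - 611) - 2062105/674181 = 670/(857187 - 611) - 2062105*1/674181 = 670/856576 - 2062105/674181 = 670*(1/856576) - 2062105/674181 = 335/428288 - 2062105/674181 = -882948975605/288743632128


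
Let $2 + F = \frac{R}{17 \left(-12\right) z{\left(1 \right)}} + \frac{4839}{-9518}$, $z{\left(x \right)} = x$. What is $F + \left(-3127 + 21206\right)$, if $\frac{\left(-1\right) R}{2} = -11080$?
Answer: $\frac{8721924677}{485418} \approx 17968.0$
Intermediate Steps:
$R = 22160$ ($R = \left(-2\right) \left(-11080\right) = 22160$)
$F = - \frac{53947345}{485418}$ ($F = -2 + \left(\frac{22160}{17 \left(-12\right) 1} + \frac{4839}{-9518}\right) = -2 + \left(\frac{22160}{\left(-204\right) 1} + 4839 \left(- \frac{1}{9518}\right)\right) = -2 + \left(\frac{22160}{-204} - \frac{4839}{9518}\right) = -2 + \left(22160 \left(- \frac{1}{204}\right) - \frac{4839}{9518}\right) = -2 - \frac{52976509}{485418} = - \frac{53947345}{485418} \approx -111.14$)
$F + \left(-3127 + 21206\right) = - \frac{53947345}{485418} + \left(-3127 + 21206\right) = - \frac{53947345}{485418} + 18079 = \frac{8721924677}{485418}$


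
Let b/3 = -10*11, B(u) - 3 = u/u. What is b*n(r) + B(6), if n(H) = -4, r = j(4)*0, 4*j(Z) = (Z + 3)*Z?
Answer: 1324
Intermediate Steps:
B(u) = 4 (B(u) = 3 + u/u = 3 + 1 = 4)
b = -330 (b = 3*(-10*11) = 3*(-110) = -330)
j(Z) = Z*(3 + Z)/4 (j(Z) = ((Z + 3)*Z)/4 = ((3 + Z)*Z)/4 = (Z*(3 + Z))/4 = Z*(3 + Z)/4)
r = 0 (r = ((¼)*4*(3 + 4))*0 = ((¼)*4*7)*0 = 7*0 = 0)
b*n(r) + B(6) = -330*(-4) + 4 = 1320 + 4 = 1324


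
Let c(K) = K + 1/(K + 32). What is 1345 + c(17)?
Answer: 66739/49 ≈ 1362.0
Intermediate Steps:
c(K) = K + 1/(32 + K)
1345 + c(17) = 1345 + (1 + 17² + 32*17)/(32 + 17) = 1345 + (1 + 289 + 544)/49 = 1345 + (1/49)*834 = 1345 + 834/49 = 66739/49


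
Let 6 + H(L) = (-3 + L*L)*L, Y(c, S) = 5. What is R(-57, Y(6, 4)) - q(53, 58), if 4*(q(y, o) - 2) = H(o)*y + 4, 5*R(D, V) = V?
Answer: -2582851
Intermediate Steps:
R(D, V) = V/5
H(L) = -6 + L*(-3 + L**2) (H(L) = -6 + (-3 + L*L)*L = -6 + (-3 + L**2)*L = -6 + L*(-3 + L**2))
q(y, o) = 3 + y*(-6 + o**3 - 3*o)/4 (q(y, o) = 2 + ((-6 + o**3 - 3*o)*y + 4)/4 = 2 + (y*(-6 + o**3 - 3*o) + 4)/4 = 2 + (4 + y*(-6 + o**3 - 3*o))/4 = 2 + (1 + y*(-6 + o**3 - 3*o)/4) = 3 + y*(-6 + o**3 - 3*o)/4)
R(-57, Y(6, 4)) - q(53, 58) = (1/5)*5 - (3 - 1/4*53*(6 - 1*58**3 + 3*58)) = 1 - (3 - 1/4*53*(6 - 1*195112 + 174)) = 1 - (3 - 1/4*53*(6 - 195112 + 174)) = 1 - (3 - 1/4*53*(-194932)) = 1 - (3 + 2582849) = 1 - 1*2582852 = 1 - 2582852 = -2582851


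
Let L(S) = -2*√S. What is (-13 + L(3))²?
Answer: 181 + 52*√3 ≈ 271.07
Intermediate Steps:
(-13 + L(3))² = (-13 - 2*√3)²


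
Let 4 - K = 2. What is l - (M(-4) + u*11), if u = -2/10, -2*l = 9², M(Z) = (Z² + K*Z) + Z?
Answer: -423/10 ≈ -42.300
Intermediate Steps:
K = 2 (K = 4 - 1*2 = 4 - 2 = 2)
M(Z) = Z² + 3*Z (M(Z) = (Z² + 2*Z) + Z = Z² + 3*Z)
l = -81/2 (l = -½*9² = -½*81 = -81/2 ≈ -40.500)
u = -⅕ (u = -2*⅒ = -⅕ ≈ -0.20000)
l - (M(-4) + u*11) = -81/2 - (-4*(3 - 4) - ⅕*11) = -81/2 - (-4*(-1) - 11/5) = -81/2 - (4 - 11/5) = -81/2 - 1*9/5 = -81/2 - 9/5 = -423/10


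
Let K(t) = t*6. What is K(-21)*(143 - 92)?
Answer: -6426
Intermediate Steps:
K(t) = 6*t
K(-21)*(143 - 92) = (6*(-21))*(143 - 92) = -126*51 = -6426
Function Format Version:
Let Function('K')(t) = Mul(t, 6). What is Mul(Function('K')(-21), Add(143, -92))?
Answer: -6426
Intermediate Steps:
Function('K')(t) = Mul(6, t)
Mul(Function('K')(-21), Add(143, -92)) = Mul(Mul(6, -21), Add(143, -92)) = Mul(-126, 51) = -6426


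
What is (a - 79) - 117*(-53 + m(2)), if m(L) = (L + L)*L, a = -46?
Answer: 5140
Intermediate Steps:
m(L) = 2*L**2 (m(L) = (2*L)*L = 2*L**2)
(a - 79) - 117*(-53 + m(2)) = (-46 - 79) - 117*(-53 + 2*2**2) = -125 - 117*(-53 + 2*4) = -125 - 117*(-53 + 8) = -125 - 117*(-45) = -125 + 5265 = 5140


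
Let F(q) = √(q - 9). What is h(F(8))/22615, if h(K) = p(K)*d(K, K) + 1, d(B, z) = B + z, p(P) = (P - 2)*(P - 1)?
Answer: 7/22615 + 2*I/22615 ≈ 0.00030953 + 8.8437e-5*I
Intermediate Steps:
F(q) = √(-9 + q)
p(P) = (-1 + P)*(-2 + P) (p(P) = (-2 + P)*(-1 + P) = (-1 + P)*(-2 + P))
h(K) = 1 + 2*K*(2 + K² - 3*K) (h(K) = (2 + K² - 3*K)*(K + K) + 1 = (2 + K² - 3*K)*(2*K) + 1 = 2*K*(2 + K² - 3*K) + 1 = 1 + 2*K*(2 + K² - 3*K))
h(F(8))/22615 = (1 + 2*√(-9 + 8)*(2 + (√(-9 + 8))² - 3*√(-9 + 8)))/22615 = (1 + 2*√(-1)*(2 + (√(-1))² - 3*I))*(1/22615) = (1 + 2*I*(2 + I² - 3*I))*(1/22615) = (1 + 2*I*(2 - 1 - 3*I))*(1/22615) = (1 + 2*I*(1 - 3*I))*(1/22615) = 1/22615 + 2*I*(1 - 3*I)/22615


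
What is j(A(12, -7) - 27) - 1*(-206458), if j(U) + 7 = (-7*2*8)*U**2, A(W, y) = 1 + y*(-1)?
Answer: 166019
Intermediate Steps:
A(W, y) = 1 - y
j(U) = -7 - 112*U**2 (j(U) = -7 + (-7*2*8)*U**2 = -7 + (-14*8)*U**2 = -7 - 112*U**2)
j(A(12, -7) - 27) - 1*(-206458) = (-7 - 112*((1 - 1*(-7)) - 27)**2) - 1*(-206458) = (-7 - 112*((1 + 7) - 27)**2) + 206458 = (-7 - 112*(8 - 27)**2) + 206458 = (-7 - 112*(-19)**2) + 206458 = (-7 - 112*361) + 206458 = (-7 - 40432) + 206458 = -40439 + 206458 = 166019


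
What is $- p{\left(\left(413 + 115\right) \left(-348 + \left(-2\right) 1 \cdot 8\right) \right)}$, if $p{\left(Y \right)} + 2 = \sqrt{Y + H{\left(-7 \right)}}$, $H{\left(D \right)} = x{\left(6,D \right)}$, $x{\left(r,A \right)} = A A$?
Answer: $2 - i \sqrt{192143} \approx 2.0 - 438.34 i$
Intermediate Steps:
$x{\left(r,A \right)} = A^{2}$
$H{\left(D \right)} = D^{2}$
$p{\left(Y \right)} = -2 + \sqrt{49 + Y}$ ($p{\left(Y \right)} = -2 + \sqrt{Y + \left(-7\right)^{2}} = -2 + \sqrt{Y + 49} = -2 + \sqrt{49 + Y}$)
$- p{\left(\left(413 + 115\right) \left(-348 + \left(-2\right) 1 \cdot 8\right) \right)} = - (-2 + \sqrt{49 + \left(413 + 115\right) \left(-348 + \left(-2\right) 1 \cdot 8\right)}) = - (-2 + \sqrt{49 + 528 \left(-348 - 16\right)}) = - (-2 + \sqrt{49 + 528 \left(-364\right)}) = - (-2 + \sqrt{49 - 192192}) = - (-2 + \sqrt{-192143}) = - (-2 + i \sqrt{192143}) = 2 - i \sqrt{192143}$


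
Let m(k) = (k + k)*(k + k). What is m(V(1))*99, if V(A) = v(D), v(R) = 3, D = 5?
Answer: 3564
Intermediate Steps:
V(A) = 3
m(k) = 4*k**2 (m(k) = (2*k)*(2*k) = 4*k**2)
m(V(1))*99 = (4*3**2)*99 = (4*9)*99 = 36*99 = 3564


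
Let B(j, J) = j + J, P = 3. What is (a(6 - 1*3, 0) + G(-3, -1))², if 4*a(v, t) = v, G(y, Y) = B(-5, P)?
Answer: 25/16 ≈ 1.5625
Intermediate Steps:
B(j, J) = J + j
G(y, Y) = -2 (G(y, Y) = 3 - 5 = -2)
a(v, t) = v/4
(a(6 - 1*3, 0) + G(-3, -1))² = ((6 - 1*3)/4 - 2)² = ((6 - 3)/4 - 2)² = ((¼)*3 - 2)² = (¾ - 2)² = (-5/4)² = 25/16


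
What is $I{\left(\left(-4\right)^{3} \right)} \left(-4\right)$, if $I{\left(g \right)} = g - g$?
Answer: $0$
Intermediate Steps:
$I{\left(g \right)} = 0$
$I{\left(\left(-4\right)^{3} \right)} \left(-4\right) = 0 \left(-4\right) = 0$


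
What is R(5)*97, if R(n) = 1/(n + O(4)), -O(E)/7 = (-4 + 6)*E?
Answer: -97/51 ≈ -1.9020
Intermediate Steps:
O(E) = -14*E (O(E) = -7*(-4 + 6)*E = -14*E)
R(n) = 1/(-56 + n) (R(n) = 1/(n - 14*4) = 1/(n - 56) = 1/(-56 + n))
R(5)*97 = 97/(-56 + 5) = 97/(-51) = -1/51*97 = -97/51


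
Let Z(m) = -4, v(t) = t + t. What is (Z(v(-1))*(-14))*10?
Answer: 560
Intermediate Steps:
v(t) = 2*t
(Z(v(-1))*(-14))*10 = -4*(-14)*10 = 56*10 = 560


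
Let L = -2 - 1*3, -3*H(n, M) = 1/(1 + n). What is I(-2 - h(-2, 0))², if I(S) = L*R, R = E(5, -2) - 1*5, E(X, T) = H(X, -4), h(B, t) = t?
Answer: 207025/324 ≈ 638.97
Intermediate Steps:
H(n, M) = -1/(3*(1 + n))
E(X, T) = -1/(3 + 3*X)
R = -91/18 (R = -1/(3 + 3*5) - 1*5 = -1/(3 + 15) - 5 = -1/18 - 5 = -91/18 ≈ -5.0556)
L = -5 (L = -2 - 3 = -5)
I(S) = 455/18 (I(S) = -5*(-91/18) = 455/18)
I(-2 - h(-2, 0))² = (455/18)² = 207025/324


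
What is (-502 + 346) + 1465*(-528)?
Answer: -773676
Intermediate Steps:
(-502 + 346) + 1465*(-528) = -156 - 773520 = -773676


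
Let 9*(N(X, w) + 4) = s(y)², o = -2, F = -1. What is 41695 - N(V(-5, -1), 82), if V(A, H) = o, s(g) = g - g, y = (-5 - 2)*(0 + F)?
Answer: 41699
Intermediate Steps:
y = 7 (y = (-5 - 2)*(0 - 1) = -7*(-1) = 7)
s(g) = 0
V(A, H) = -2
N(X, w) = -4 (N(X, w) = -4 + (⅑)*0² = -4 + (⅑)*0 = -4 + 0 = -4)
41695 - N(V(-5, -1), 82) = 41695 - 1*(-4) = 41695 + 4 = 41699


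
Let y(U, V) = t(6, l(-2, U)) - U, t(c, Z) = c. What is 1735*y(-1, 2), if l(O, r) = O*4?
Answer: 12145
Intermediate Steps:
l(O, r) = 4*O
y(U, V) = 6 - U
1735*y(-1, 2) = 1735*(6 - 1*(-1)) = 1735*(6 + 1) = 1735*7 = 12145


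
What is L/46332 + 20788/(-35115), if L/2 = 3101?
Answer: -124227731/271158030 ≈ -0.45814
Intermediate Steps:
L = 6202 (L = 2*3101 = 6202)
L/46332 + 20788/(-35115) = 6202/46332 + 20788/(-35115) = 6202*(1/46332) + 20788*(-1/35115) = 3101/23166 - 20788/35115 = -124227731/271158030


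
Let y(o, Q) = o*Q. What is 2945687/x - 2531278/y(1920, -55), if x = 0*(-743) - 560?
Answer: -1935293947/369600 ≈ -5236.2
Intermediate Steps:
y(o, Q) = Q*o
x = -560 (x = 0 - 560 = -560)
2945687/x - 2531278/y(1920, -55) = 2945687/(-560) - 2531278/((-55*1920)) = 2945687*(-1/560) - 2531278/(-105600) = -2945687/560 - 2531278*(-1/105600) = -2945687/560 + 1265639/52800 = -1935293947/369600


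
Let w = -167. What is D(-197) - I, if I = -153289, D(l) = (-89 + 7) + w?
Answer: 153040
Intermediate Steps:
D(l) = -249 (D(l) = (-89 + 7) - 167 = -82 - 167 = -249)
D(-197) - I = -249 - 1*(-153289) = -249 + 153289 = 153040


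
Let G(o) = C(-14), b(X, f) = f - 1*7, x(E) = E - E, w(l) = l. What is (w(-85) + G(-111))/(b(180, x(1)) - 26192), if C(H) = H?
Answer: 11/2911 ≈ 0.0037788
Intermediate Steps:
x(E) = 0
b(X, f) = -7 + f (b(X, f) = f - 7 = -7 + f)
G(o) = -14
(w(-85) + G(-111))/(b(180, x(1)) - 26192) = (-85 - 14)/((-7 + 0) - 26192) = -99/(-7 - 26192) = -99/(-26199) = -99*(-1/26199) = 11/2911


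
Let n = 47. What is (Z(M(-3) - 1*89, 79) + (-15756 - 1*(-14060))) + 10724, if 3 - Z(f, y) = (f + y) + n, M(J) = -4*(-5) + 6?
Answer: 8968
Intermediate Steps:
M(J) = 26 (M(J) = 20 + 6 = 26)
Z(f, y) = -44 - f - y (Z(f, y) = 3 - ((f + y) + 47) = 3 - (47 + f + y) = 3 + (-47 - f - y) = -44 - f - y)
(Z(M(-3) - 1*89, 79) + (-15756 - 1*(-14060))) + 10724 = ((-44 - (26 - 1*89) - 1*79) + (-15756 - 1*(-14060))) + 10724 = ((-44 - (26 - 89) - 79) + (-15756 + 14060)) + 10724 = ((-44 - 1*(-63) - 79) - 1696) + 10724 = ((-44 + 63 - 79) - 1696) + 10724 = (-60 - 1696) + 10724 = -1756 + 10724 = 8968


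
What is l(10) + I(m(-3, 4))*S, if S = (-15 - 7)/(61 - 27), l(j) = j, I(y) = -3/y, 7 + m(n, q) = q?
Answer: 159/17 ≈ 9.3529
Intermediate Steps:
m(n, q) = -7 + q
S = -11/17 (S = -22/34 = -22*1/34 = -11/17 ≈ -0.64706)
l(10) + I(m(-3, 4))*S = 10 - 3/(-7 + 4)*(-11/17) = 10 - 3/(-3)*(-11/17) = 10 - 3*(-⅓)*(-11/17) = 10 + 1*(-11/17) = 10 - 11/17 = 159/17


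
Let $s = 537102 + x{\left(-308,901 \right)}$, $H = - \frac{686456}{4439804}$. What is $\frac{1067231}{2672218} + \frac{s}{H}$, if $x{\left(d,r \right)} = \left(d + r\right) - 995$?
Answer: $- \frac{795934338361794883}{229295009926} \approx -3.4712 \cdot 10^{6}$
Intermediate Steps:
$x{\left(d,r \right)} = -995 + d + r$
$H = - \frac{171614}{1109951}$ ($H = \left(-686456\right) \frac{1}{4439804} = - \frac{171614}{1109951} \approx -0.15461$)
$s = 536700$ ($s = 537102 - 402 = 536700$)
$\frac{1067231}{2672218} + \frac{s}{H} = \frac{1067231}{2672218} + \frac{536700}{- \frac{171614}{1109951}} = 1067231 \cdot \frac{1}{2672218} + 536700 \left(- \frac{1109951}{171614}\right) = \frac{1067231}{2672218} - \frac{297855350850}{85807} = - \frac{795934338361794883}{229295009926}$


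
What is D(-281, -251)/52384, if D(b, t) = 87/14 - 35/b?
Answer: 24937/206078656 ≈ 0.00012101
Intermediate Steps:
D(b, t) = 87/14 - 35/b (D(b, t) = 87*(1/14) - 35/b = 87/14 - 35/b)
D(-281, -251)/52384 = (87/14 - 35/(-281))/52384 = (87/14 - 35*(-1/281))*(1/52384) = (87/14 + 35/281)*(1/52384) = (24937/3934)*(1/52384) = 24937/206078656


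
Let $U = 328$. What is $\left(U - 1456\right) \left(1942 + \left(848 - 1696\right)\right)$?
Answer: $-1234032$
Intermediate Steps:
$\left(U - 1456\right) \left(1942 + \left(848 - 1696\right)\right) = \left(328 - 1456\right) \left(1942 + \left(848 - 1696\right)\right) = - 1128 \left(1942 - 848\right) = \left(-1128\right) 1094 = -1234032$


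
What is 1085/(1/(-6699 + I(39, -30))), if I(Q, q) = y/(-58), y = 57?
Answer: -421629915/58 ≈ -7.2695e+6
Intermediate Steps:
I(Q, q) = -57/58 (I(Q, q) = 57/(-58) = 57*(-1/58) = -57/58)
1085/(1/(-6699 + I(39, -30))) = 1085/(1/(-6699 - 57/58)) = 1085/(1/(-388599/58)) = 1085/(-58/388599) = 1085*(-388599/58) = -421629915/58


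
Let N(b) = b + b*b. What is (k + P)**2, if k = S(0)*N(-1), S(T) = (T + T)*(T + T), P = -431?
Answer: 185761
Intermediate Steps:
S(T) = 4*T**2 (S(T) = (2*T)*(2*T) = 4*T**2)
N(b) = b + b**2
k = 0 (k = (4*0**2)*(-(1 - 1)) = (4*0)*(-1*0) = 0*0 = 0)
(k + P)**2 = (0 - 431)**2 = (-431)**2 = 185761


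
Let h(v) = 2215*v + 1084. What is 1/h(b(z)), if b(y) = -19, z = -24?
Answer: -1/41001 ≈ -2.4390e-5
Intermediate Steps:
h(v) = 1084 + 2215*v
1/h(b(z)) = 1/(1084 + 2215*(-19)) = 1/(1084 - 42085) = 1/(-41001) = -1/41001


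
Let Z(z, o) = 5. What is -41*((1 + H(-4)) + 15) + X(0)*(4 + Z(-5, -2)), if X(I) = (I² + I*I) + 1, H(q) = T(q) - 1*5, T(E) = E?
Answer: -278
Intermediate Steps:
H(q) = -5 + q (H(q) = q - 1*5 = q - 5 = -5 + q)
X(I) = 1 + 2*I² (X(I) = (I² + I²) + 1 = 2*I² + 1 = 1 + 2*I²)
-41*((1 + H(-4)) + 15) + X(0)*(4 + Z(-5, -2)) = -41*((1 + (-5 - 4)) + 15) + (1 + 2*0²)*(4 + 5) = -41*((1 - 9) + 15) + (1 + 2*0)*9 = -41*(-8 + 15) + (1 + 0)*9 = -41*7 + 1*9 = -287 + 9 = -278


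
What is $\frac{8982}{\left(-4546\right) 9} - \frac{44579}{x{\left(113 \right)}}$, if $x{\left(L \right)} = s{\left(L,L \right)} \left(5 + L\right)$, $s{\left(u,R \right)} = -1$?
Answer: $\frac{101269185}{268214} \approx 377.57$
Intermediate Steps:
$x{\left(L \right)} = -5 - L$ ($x{\left(L \right)} = - (5 + L) = -5 - L$)
$\frac{8982}{\left(-4546\right) 9} - \frac{44579}{x{\left(113 \right)}} = \frac{8982}{\left(-4546\right) 9} - \frac{44579}{-5 - 113} = \frac{8982}{-40914} - \frac{44579}{-5 - 113} = 8982 \left(- \frac{1}{40914}\right) - \frac{44579}{-118} = - \frac{499}{2273} - - \frac{44579}{118} = - \frac{499}{2273} + \frac{44579}{118} = \frac{101269185}{268214}$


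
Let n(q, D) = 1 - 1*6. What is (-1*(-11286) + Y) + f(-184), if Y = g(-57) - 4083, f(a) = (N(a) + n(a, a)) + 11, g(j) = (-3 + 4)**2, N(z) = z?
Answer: 7026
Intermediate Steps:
g(j) = 1 (g(j) = 1**2 = 1)
n(q, D) = -5 (n(q, D) = 1 - 6 = -5)
f(a) = 6 + a (f(a) = (a - 5) + 11 = (-5 + a) + 11 = 6 + a)
Y = -4082 (Y = 1 - 4083 = -4082)
(-1*(-11286) + Y) + f(-184) = (-1*(-11286) - 4082) + (6 - 184) = (11286 - 4082) - 178 = 7204 - 178 = 7026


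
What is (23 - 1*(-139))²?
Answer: 26244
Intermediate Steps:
(23 - 1*(-139))² = (23 + 139)² = 162² = 26244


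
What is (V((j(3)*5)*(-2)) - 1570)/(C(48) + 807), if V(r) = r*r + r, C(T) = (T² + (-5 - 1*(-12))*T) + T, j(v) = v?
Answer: -140/699 ≈ -0.20029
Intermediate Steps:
C(T) = T² + 8*T (C(T) = (T² + (-5 + 12)*T) + T = (T² + 7*T) + T = T² + 8*T)
V(r) = r + r² (V(r) = r² + r = r + r²)
(V((j(3)*5)*(-2)) - 1570)/(C(48) + 807) = (((3*5)*(-2))*(1 + (3*5)*(-2)) - 1570)/(48*(8 + 48) + 807) = ((15*(-2))*(1 + 15*(-2)) - 1570)/(48*56 + 807) = (-30*(1 - 30) - 1570)/(2688 + 807) = (-30*(-29) - 1570)/3495 = (870 - 1570)*(1/3495) = -700*1/3495 = -140/699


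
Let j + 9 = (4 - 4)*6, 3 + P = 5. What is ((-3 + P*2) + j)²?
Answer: 64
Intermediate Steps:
P = 2 (P = -3 + 5 = 2)
j = -9 (j = -9 + (4 - 4)*6 = -9 + 0*6 = -9 + 0 = -9)
((-3 + P*2) + j)² = ((-3 + 2*2) - 9)² = ((-3 + 4) - 9)² = (1 - 9)² = (-8)² = 64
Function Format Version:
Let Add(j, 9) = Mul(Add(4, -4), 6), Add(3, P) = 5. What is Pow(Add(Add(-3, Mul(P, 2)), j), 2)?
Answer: 64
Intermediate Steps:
P = 2 (P = Add(-3, 5) = 2)
j = -9 (j = Add(-9, Mul(Add(4, -4), 6)) = Add(-9, Mul(0, 6)) = Add(-9, 0) = -9)
Pow(Add(Add(-3, Mul(P, 2)), j), 2) = Pow(Add(Add(-3, Mul(2, 2)), -9), 2) = Pow(Add(Add(-3, 4), -9), 2) = Pow(Add(1, -9), 2) = Pow(-8, 2) = 64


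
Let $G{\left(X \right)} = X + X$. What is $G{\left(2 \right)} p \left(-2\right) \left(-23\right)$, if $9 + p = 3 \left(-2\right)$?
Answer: $-2760$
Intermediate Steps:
$p = -15$ ($p = -9 + 3 \left(-2\right) = -9 - 6 = -15$)
$G{\left(X \right)} = 2 X$
$G{\left(2 \right)} p \left(-2\right) \left(-23\right) = 2 \cdot 2 \left(\left(-15\right) \left(-2\right)\right) \left(-23\right) = 4 \cdot 30 \left(-23\right) = 120 \left(-23\right) = -2760$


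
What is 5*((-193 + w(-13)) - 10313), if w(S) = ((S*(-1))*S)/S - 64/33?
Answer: -1731665/33 ≈ -52475.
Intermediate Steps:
w(S) = -64/33 - S (w(S) = ((-S)*S)/S - 64*1/33 = (-S**2)/S - 64/33 = -S - 64/33 = -64/33 - S)
5*((-193 + w(-13)) - 10313) = 5*((-193 + (-64/33 - 1*(-13))) - 10313) = 5*((-193 + (-64/33 + 13)) - 10313) = 5*((-193 + 365/33) - 10313) = 5*(-6004/33 - 10313) = 5*(-346333/33) = -1731665/33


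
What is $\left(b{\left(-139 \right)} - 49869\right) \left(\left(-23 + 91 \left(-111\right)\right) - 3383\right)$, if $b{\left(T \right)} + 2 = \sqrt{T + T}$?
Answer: $673607597 - 13507 i \sqrt{278} \approx 6.7361 \cdot 10^{8} - 2.2521 \cdot 10^{5} i$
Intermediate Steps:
$b{\left(T \right)} = -2 + \sqrt{2} \sqrt{T}$ ($b{\left(T \right)} = -2 + \sqrt{T + T} = -2 + \sqrt{2 T} = -2 + \sqrt{2} \sqrt{T}$)
$\left(b{\left(-139 \right)} - 49869\right) \left(\left(-23 + 91 \left(-111\right)\right) - 3383\right) = \left(\left(-2 + \sqrt{2} \sqrt{-139}\right) - 49869\right) \left(\left(-23 + 91 \left(-111\right)\right) - 3383\right) = \left(\left(-2 + \sqrt{2} i \sqrt{139}\right) - 49869\right) \left(\left(-23 - 10101\right) - 3383\right) = \left(\left(-2 + i \sqrt{278}\right) - 49869\right) \left(-10124 - 3383\right) = \left(-49871 + i \sqrt{278}\right) \left(-13507\right) = 673607597 - 13507 i \sqrt{278}$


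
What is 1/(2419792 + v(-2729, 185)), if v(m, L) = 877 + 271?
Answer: 1/2420940 ≈ 4.1306e-7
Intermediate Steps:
v(m, L) = 1148
1/(2419792 + v(-2729, 185)) = 1/(2419792 + 1148) = 1/2420940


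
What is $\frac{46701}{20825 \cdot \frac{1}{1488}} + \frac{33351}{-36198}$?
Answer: $\frac{838247956283}{251274450} \approx 3336.0$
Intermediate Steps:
$\frac{46701}{20825 \cdot \frac{1}{1488}} + \frac{33351}{-36198} = \frac{46701}{20825 \cdot \frac{1}{1488}} + 33351 \left(- \frac{1}{36198}\right) = \frac{46701}{\frac{20825}{1488}} - \frac{11117}{12066} = 46701 \cdot \frac{1488}{20825} - \frac{11117}{12066} = \frac{69491088}{20825} - \frac{11117}{12066} = \frac{838247956283}{251274450}$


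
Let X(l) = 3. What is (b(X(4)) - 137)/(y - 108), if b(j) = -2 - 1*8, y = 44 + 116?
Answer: -147/52 ≈ -2.8269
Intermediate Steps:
y = 160
b(j) = -10 (b(j) = -2 - 8 = -10)
(b(X(4)) - 137)/(y - 108) = (-10 - 137)/(160 - 108) = -147/52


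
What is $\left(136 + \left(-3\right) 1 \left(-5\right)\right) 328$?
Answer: $49528$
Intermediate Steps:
$\left(136 + \left(-3\right) 1 \left(-5\right)\right) 328 = \left(136 - -15\right) 328 = \left(136 + 15\right) 328 = 151 \cdot 328 = 49528$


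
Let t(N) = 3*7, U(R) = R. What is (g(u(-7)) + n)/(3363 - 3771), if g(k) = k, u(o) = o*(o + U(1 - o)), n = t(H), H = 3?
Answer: -7/204 ≈ -0.034314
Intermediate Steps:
t(N) = 21
n = 21
u(o) = o (u(o) = o*(o + (1 - o)) = o*1 = o)
(g(u(-7)) + n)/(3363 - 3771) = (-7 + 21)/(3363 - 3771) = 14/(-408) = 14*(-1/408) = -7/204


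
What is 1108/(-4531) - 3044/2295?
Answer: -16335224/10398645 ≈ -1.5709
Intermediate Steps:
1108/(-4531) - 3044/2295 = 1108*(-1/4531) - 3044*1/2295 = -1108/4531 - 3044/2295 = -16335224/10398645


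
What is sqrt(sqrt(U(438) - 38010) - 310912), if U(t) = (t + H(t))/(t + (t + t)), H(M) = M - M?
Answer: sqrt(-2798208 + 3*I*sqrt(342087))/3 ≈ 0.17482 + 557.59*I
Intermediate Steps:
H(M) = 0
U(t) = 1/3 (U(t) = (t + 0)/(t + (t + t)) = t/(t + 2*t) = t/((3*t)) = t*(1/(3*t)) = 1/3)
sqrt(sqrt(U(438) - 38010) - 310912) = sqrt(sqrt(1/3 - 38010) - 310912) = sqrt(sqrt(-114029/3) - 310912) = sqrt(I*sqrt(342087)/3 - 310912) = sqrt(-310912 + I*sqrt(342087)/3)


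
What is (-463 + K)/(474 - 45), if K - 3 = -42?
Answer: -502/429 ≈ -1.1702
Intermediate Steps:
K = -39 (K = 3 - 42 = -39)
(-463 + K)/(474 - 45) = (-463 - 39)/(474 - 45) = -502/429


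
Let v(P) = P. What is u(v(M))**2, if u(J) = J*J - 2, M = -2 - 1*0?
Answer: 4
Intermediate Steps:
M = -2 (M = -2 + 0 = -2)
u(J) = -2 + J**2 (u(J) = J**2 - 2 = -2 + J**2)
u(v(M))**2 = (-2 + (-2)**2)**2 = (-2 + 4)**2 = 2**2 = 4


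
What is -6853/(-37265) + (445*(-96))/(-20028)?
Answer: 144101057/62195285 ≈ 2.3169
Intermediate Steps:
-6853/(-37265) + (445*(-96))/(-20028) = -6853*(-1/37265) - 42720*(-1/20028) = 6853/37265 + 3560/1669 = 144101057/62195285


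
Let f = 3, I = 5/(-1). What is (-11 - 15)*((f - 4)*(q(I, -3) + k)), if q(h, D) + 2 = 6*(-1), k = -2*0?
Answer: -208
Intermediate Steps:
k = 0
I = -5 (I = 5*(-1) = -5)
q(h, D) = -8 (q(h, D) = -2 + 6*(-1) = -2 - 6 = -8)
(-11 - 15)*((f - 4)*(q(I, -3) + k)) = (-11 - 15)*((3 - 4)*(-8 + 0)) = -(-26)*(-8) = -26*8 = -208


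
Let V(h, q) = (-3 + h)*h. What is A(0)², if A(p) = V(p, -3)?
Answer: 0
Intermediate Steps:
V(h, q) = h*(-3 + h)
A(p) = p*(-3 + p)
A(0)² = (0*(-3 + 0))² = (0*(-3))² = 0² = 0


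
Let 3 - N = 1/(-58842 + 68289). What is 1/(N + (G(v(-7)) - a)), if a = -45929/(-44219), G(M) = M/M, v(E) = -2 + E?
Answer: 417736893/1237012090 ≈ 0.33770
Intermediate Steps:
G(M) = 1
N = 28340/9447 (N = 3 - 1/(-58842 + 68289) = 3 - 1/9447 = 28340/9447 ≈ 2.9999)
a = 45929/44219 (a = -45929*(-1/44219) = 45929/44219 ≈ 1.0387)
1/(N + (G(v(-7)) - a)) = 1/(28340/9447 + (1 - 1*45929/44219)) = 1/(28340/9447 + (1 - 45929/44219)) = 1/(28340/9447 - 1710/44219) = 1/(1237012090/417736893) = 417736893/1237012090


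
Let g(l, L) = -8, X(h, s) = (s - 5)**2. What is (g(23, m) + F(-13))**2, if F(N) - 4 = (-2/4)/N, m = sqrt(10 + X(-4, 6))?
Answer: 10609/676 ≈ 15.694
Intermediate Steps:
X(h, s) = (-5 + s)**2
m = sqrt(11) (m = sqrt(10 + (-5 + 6)**2) = sqrt(10 + 1**2) = sqrt(10 + 1) = sqrt(11) ≈ 3.3166)
F(N) = 4 - 1/(2*N) (F(N) = 4 + (-2/4)/N = 4 + (-2*1/4)/N = 4 - 1/(2*N))
(g(23, m) + F(-13))**2 = (-8 + (4 - 1/2/(-13)))**2 = (-8 + (4 - 1/2*(-1/13)))**2 = (-8 + (4 + 1/26))**2 = (-8 + 105/26)**2 = (-103/26)**2 = 10609/676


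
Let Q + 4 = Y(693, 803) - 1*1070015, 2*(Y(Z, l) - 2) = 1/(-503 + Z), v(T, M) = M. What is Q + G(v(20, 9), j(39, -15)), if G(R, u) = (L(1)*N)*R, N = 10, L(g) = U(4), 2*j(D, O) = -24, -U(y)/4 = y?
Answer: -407153659/380 ≈ -1.0715e+6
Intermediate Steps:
U(y) = -4*y
j(D, O) = -12 (j(D, O) = (1/2)*(-24) = -12)
L(g) = -16 (L(g) = -4*4 = -16)
G(R, u) = -160*R (G(R, u) = (-16*10)*R = -160*R)
Y(Z, l) = 2 + 1/(2*(-503 + Z))
Q = -406606459/380 (Q = -4 + ((-2011 + 4*693)/(2*(-503 + 693)) - 1*1070015) = -4 + ((1/2)*(-2011 + 2772)/190 - 1070015) = -4 + ((1/2)*(1/190)*761 - 1070015) = -4 + (761/380 - 1070015) = -4 - 406604939/380 = -406606459/380 ≈ -1.0700e+6)
Q + G(v(20, 9), j(39, -15)) = -406606459/380 - 160*9 = -406606459/380 - 1440 = -407153659/380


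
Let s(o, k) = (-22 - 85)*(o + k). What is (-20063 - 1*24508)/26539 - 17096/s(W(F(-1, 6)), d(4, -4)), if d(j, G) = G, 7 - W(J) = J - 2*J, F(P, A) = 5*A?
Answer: 296330543/93709209 ≈ 3.1622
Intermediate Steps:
W(J) = 7 + J (W(J) = 7 - (J - 2*J) = 7 - (-1)*J = 7 + J)
s(o, k) = -107*k - 107*o (s(o, k) = -107*(k + o) = -107*k - 107*o)
(-20063 - 1*24508)/26539 - 17096/s(W(F(-1, 6)), d(4, -4)) = (-20063 - 1*24508)/26539 - 17096/(-107*(-4) - 107*(7 + 5*6)) = (-20063 - 24508)*(1/26539) - 17096/(428 - 107*(7 + 30)) = -44571*1/26539 - 17096/(428 - 107*37) = -44571/26539 - 17096/(428 - 3959) = -44571/26539 - 17096/(-3531) = -44571/26539 - 17096*(-1/3531) = -44571/26539 + 17096/3531 = 296330543/93709209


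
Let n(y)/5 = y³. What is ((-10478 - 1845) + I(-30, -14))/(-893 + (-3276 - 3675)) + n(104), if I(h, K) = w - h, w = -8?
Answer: 44117178381/7844 ≈ 5.6243e+6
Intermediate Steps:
I(h, K) = -8 - h
n(y) = 5*y³
((-10478 - 1845) + I(-30, -14))/(-893 + (-3276 - 3675)) + n(104) = ((-10478 - 1845) + (-8 - 1*(-30)))/(-893 + (-3276 - 3675)) + 5*104³ = (-12323 + (-8 + 30))/(-893 - 6951) + 5*1124864 = (-12323 + 22)/(-7844) + 5624320 = -12301*(-1/7844) + 5624320 = 12301/7844 + 5624320 = 44117178381/7844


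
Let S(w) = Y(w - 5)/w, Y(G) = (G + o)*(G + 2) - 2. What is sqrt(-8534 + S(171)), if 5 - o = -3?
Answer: 2*I*sqrt(6792899)/57 ≈ 91.45*I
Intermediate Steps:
o = 8 (o = 5 - 1*(-3) = 5 + 3 = 8)
Y(G) = -2 + (2 + G)*(8 + G) (Y(G) = (G + 8)*(G + 2) - 2 = (8 + G)*(2 + G) - 2 = (2 + G)*(8 + G) - 2 = -2 + (2 + G)*(8 + G))
S(w) = (-36 + (-5 + w)**2 + 10*w)/w (S(w) = (14 + (w - 5)**2 + 10*(w - 5))/w = (14 + (-5 + w)**2 + 10*(-5 + w))/w = (14 + (-5 + w)**2 + (-50 + 10*w))/w = (-36 + (-5 + w)**2 + 10*w)/w)
sqrt(-8534 + S(171)) = sqrt(-8534 + (171 - 11/171)) = sqrt(-8534 + 29230/171) = sqrt(-1430084/171) = 2*I*sqrt(6792899)/57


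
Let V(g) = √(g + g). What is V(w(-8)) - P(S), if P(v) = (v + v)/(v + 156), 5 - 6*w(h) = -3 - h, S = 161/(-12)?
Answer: 322/1711 ≈ 0.18819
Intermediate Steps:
S = -161/12 (S = 161*(-1/12) = -161/12 ≈ -13.417)
w(h) = 4/3 + h/6 (w(h) = ⅚ - (-3 - h)/6 = ⅚ + (½ + h/6) = 4/3 + h/6)
P(v) = 2*v/(156 + v) (P(v) = (2*v)/(156 + v) = 2*v/(156 + v))
V(g) = √2*√g (V(g) = √(2*g) = √2*√g)
V(w(-8)) - P(S) = √2*√(4/3 + (⅙)*(-8)) - 2*(-161)/(12*(156 - 161/12)) = √2*√(4/3 - 4/3) - 2*(-161)/(12*1711/12) = √2*√0 - 2*(-161)*12/(12*1711) = √2*0 - 1*(-322/1711) = 0 + 322/1711 = 322/1711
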